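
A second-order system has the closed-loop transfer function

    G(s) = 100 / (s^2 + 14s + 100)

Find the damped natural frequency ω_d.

Comparing s^2 + 14s + 100 to s^2 + 2ζωₙs + ωₙ²: ωₙ = 10 rad/s and ζ = 14/(2·10) = 0.7.
ζωₙ = 14/2 = 7, so ω_d = ωₙ√(1−ζ²) = √(ωₙ² − (ζωₙ)²) = √(100 − 7²) = √51 ≈ 7.141 rad/s.

ω_d ≈ 7.141 rad/s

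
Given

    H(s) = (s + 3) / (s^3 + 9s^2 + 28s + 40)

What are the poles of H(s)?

s = -2 ± 2j, -5

The poles are the roots of the denominator s^3 + 9s^2 + 28s + 40 = 0.
Trying s = -5: the polynomial evaluates to 0, so (s + 5) is a factor.
Dividing out leaves s^2 + 4s + 8 = 0.
The quadratic formula then gives s = -2 ± 2j.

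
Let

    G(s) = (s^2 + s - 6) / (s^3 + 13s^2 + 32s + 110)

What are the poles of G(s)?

The poles are the roots of the denominator s^3 + 13s^2 + 32s + 110 = 0.
Trying s = -11: the polynomial evaluates to 0, so (s + 11) is a factor.
Dividing out leaves s^2 + 2s + 10 = 0.
The quadratic formula then gives s = -1 ± 3j.

s = -1 ± 3j, -11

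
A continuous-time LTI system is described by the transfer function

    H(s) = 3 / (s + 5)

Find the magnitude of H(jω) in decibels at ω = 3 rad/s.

Substitute s = j3: numerator = 3, denominator = 5 + j3.
|H(j3)| = |3| / |5 + j3| = 3 / 5.8310 ≈ 0.5145.
In decibels: 20·log₁₀(0.5145) ≈ -5.77 dB.

|H(j3)|_dB ≈ -5.77 dB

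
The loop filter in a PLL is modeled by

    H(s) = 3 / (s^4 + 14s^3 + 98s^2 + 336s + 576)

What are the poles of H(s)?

s = -3 + 3j, -3 - 3j, -4 + 4j, -4 - 4j

The poles are the roots of the denominator s^4 + 14s^3 + 98s^2 + 336s + 576 = 0.
No real roots exist; factor into two real quadratics: (s^2 + 6s + 18)(s^2 + 8s + 32) = 0.
Each quadratic gives a conjugate pair via the quadratic formula.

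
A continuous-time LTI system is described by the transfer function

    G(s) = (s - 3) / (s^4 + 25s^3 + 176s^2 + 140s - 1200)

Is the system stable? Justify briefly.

The denominator s^4 + 25s^3 + 176s^2 + 140s - 1200 factors as (s + 12)(s + 5)(s - 2)(s + 10), giving poles at s = -12, -5, 2, -10.
Since the pole(s) at s = 2 lie in the right half-plane, the system is unstable.

unstable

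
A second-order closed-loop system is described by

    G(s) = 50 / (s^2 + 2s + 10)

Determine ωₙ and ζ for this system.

ωₙ ≈ 3.162 rad/s, ζ ≈ 0.3162

Compare the denominator to the standard form s^2 + 2ζωₙs + ωₙ².
ωₙ² = 10, so ωₙ = √10 ≈ 3.162 rad/s.
2ζωₙ = 2, so ζ = 2/(2·√10) ≈ 0.3162.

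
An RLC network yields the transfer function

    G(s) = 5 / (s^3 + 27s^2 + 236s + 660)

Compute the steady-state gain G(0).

Set s = 0: G(0) = (5) / (660) = 1/132.

G(0) = 1/132 ≈ 0.007576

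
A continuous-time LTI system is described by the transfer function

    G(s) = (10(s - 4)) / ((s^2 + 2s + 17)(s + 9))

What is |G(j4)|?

|G(j4)| ≈ 0.7124

Substitute s = j4: numerator = -40 + j40, denominator = -23 + j76.
|G(j4)| = |-40 + j40| / |-23 + j76| = 56.569 / 79.404 ≈ 0.7124.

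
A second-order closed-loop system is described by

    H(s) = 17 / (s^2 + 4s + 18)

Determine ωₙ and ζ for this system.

Compare the denominator to the standard form s^2 + 2ζωₙs + ωₙ².
ωₙ² = 18, so ωₙ = √18 ≈ 4.243 rad/s.
2ζωₙ = 4, so ζ = 4/(2·√18) ≈ 0.4714.

ωₙ ≈ 4.243 rad/s, ζ ≈ 0.4714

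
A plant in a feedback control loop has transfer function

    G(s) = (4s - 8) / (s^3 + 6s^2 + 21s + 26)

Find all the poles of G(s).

The poles are the roots of the denominator s^3 + 6s^2 + 21s + 26 = 0.
Trying s = -2: the polynomial evaluates to 0, so (s + 2) is a factor.
Dividing out leaves s^2 + 4s + 13 = 0.
The quadratic formula then gives s = -2 ± 3j.

s = -2 ± 3j, -2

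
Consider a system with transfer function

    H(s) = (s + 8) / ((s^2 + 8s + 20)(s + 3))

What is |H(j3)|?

Substitute s = j3: numerator = 8 + j3, denominator = -39 + j105.
|H(j3)| = |8 + j3| / |-39 + j105| = 8.5440 / 112.01 ≈ 0.07628.

|H(j3)| ≈ 0.07628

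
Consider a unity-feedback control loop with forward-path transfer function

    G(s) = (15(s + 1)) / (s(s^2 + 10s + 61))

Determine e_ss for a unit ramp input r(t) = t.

e_ss = 4.067

G(s) has one pole at the origin.
This is a Type 1 system. Kv = lim_{s→0} s·G(s) = 15/61.
e_ss = 1/Kv = 1/(15/61) = 61/15 ≈ 4.067.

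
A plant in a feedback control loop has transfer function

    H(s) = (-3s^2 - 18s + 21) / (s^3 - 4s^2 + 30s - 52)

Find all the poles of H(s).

s = 1 ± 5j, 2

The poles are the roots of the denominator s^3 - 4s^2 + 30s - 52 = 0.
Trying s = 2: the polynomial evaluates to 0, so (s - 2) is a factor.
Dividing out leaves s^2 - 2s + 26 = 0.
The quadratic formula then gives s = 1 ± 5j.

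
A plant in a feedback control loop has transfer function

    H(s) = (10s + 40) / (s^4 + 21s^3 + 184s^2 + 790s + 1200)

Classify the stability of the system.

The denominator s^4 + 21s^3 + 184s^2 + 790s + 1200 factors as (s^2 + 10s + 50)(s + 3)(s + 8), giving poles at s = -5 + 5j, -5 - 5j, -3, -8.
Since all poles lie strictly in the left half-plane, the system is stable.

stable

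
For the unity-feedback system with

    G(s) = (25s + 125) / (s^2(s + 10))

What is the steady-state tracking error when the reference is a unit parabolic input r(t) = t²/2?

e_ss = 0.08000

G(s) has 2 poles at the origin.
This is a Type 2 system. Ka = lim_{s→0} s^2·G(s) = 125/10 = 25/2.
e_ss = 1/Ka = 1/(25/2) = 2/25 ≈ 0.08000.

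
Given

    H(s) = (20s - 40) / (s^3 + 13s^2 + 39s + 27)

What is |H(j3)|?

|H(j3)| ≈ 0.5666

Substitute s = j3: numerator = -40 + j60, denominator = -90 + j90.
|H(j3)| = |-40 + j60| / |-90 + j90| = 72.111 / 127.28 ≈ 0.5666.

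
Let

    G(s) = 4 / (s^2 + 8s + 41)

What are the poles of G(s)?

s = -4 + 5j, -4 - 5j

The poles are the roots of the denominator s^2 + 8s + 41 = 0.
Using the quadratic formula: s = (-8 ± √(-100))/2 = -4 ± 5j.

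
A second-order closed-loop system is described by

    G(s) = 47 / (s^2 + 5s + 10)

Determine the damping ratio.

ζ ≈ 0.7906

Compare the denominator to the standard form s^2 + 2ζωₙs + ωₙ².
ωₙ² = 10, so ωₙ = √10 ≈ 3.162 rad/s.
2ζωₙ = 5, so ζ = 5/(2·√10) ≈ 0.7906.
With ζ = 0.7906 the response is underdamped.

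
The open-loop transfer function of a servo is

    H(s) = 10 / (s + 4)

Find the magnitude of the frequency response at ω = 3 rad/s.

Substitute s = j3: numerator = 10, denominator = 4 + j3.
|H(j3)| = |10| / |4 + j3| = 10 / 5 = 2.

|H(j3)| = 2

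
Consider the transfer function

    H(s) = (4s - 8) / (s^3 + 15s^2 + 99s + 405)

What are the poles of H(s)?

s = -3 + 6j, -3 - 6j, -9

The poles are the roots of the denominator s^3 + 15s^2 + 99s + 405 = 0.
Trying s = -9: the polynomial evaluates to 0, so (s + 9) is a factor.
Dividing out leaves s^2 + 6s + 45 = 0.
The quadratic formula then gives s = -3 ± 6j.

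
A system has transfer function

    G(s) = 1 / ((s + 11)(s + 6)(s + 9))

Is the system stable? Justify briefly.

The poles can be read from the denominator factors: s = -11, -6, -9.
Since all poles lie strictly in the left half-plane, the system is stable.

stable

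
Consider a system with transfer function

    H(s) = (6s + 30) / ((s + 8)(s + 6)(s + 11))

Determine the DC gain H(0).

Set s = 0: H(0) = (30) / (528) = 5/88.

H(0) = 5/88 ≈ 0.05682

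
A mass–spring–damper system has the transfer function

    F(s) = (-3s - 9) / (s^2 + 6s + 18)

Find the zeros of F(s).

Set the numerator to zero: -3s - 9 = 0, i.e. -3·(s + 3) = 0.
So s = -3.

s = -3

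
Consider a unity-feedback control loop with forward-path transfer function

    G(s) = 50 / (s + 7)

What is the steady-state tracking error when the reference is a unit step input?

e_ss = 0.1228

G(s) has no poles at the origin.
This is a Type 0 system. Kp = lim_{s→0} G(s) = 50/7.
e_ss = 1/(1 + Kp) = 1/(1 + 50/7) = 7/57 ≈ 0.1228.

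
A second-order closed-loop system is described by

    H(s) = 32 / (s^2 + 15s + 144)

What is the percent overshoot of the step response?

%OS ≈ 8.08%

Comparing s^2 + 15s + 144 to s^2 + 2ζωₙs + ωₙ²: ωₙ = 12 rad/s and ζ = 15/(2·12) = 0.625.
%OS = 100·exp(−πζ/√(1−ζ²)) = 100·exp(−π·0.625/√(1−0.625²)) ≈ 8.08%.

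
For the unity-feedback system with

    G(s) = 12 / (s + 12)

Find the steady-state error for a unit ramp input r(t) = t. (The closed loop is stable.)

e_ss = ∞

G(s) has no poles at the origin.
This is a Type 0 system; Kv = lim_{s→0} s·G(s) = 0, so the steady-state error for a ramp input is infinite.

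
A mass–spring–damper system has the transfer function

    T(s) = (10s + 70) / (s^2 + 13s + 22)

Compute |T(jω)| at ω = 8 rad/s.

Substitute s = j8: numerator = 70 + j80, denominator = -42 + j104.
|T(j8)| = |70 + j80| / |-42 + j104| = 106.30 / 112.16 ≈ 0.9478.

|T(j8)| ≈ 0.9478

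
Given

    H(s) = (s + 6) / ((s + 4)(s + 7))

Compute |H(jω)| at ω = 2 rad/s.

Substitute s = j2: numerator = 6 + j2, denominator = 24 + j22.
|H(j2)| = |6 + j2| / |24 + j22| = 6.3246 / 32.558 ≈ 0.1943.

|H(j2)| ≈ 0.1943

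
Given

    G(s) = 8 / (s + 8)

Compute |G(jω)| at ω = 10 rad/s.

Substitute s = j10: numerator = 8, denominator = 8 + j10.
|G(j10)| = |8| / |8 + j10| = 8 / 12.806 ≈ 0.6247.

|G(j10)| ≈ 0.6247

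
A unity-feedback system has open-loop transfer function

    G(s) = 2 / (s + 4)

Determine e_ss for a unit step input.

e_ss = 0.6667

G(s) has no poles at the origin.
This is a Type 0 system. Kp = lim_{s→0} G(s) = 2/4 = 1/2.
e_ss = 1/(1 + Kp) = 1/(1 + 1/2) = 2/3 ≈ 0.6667.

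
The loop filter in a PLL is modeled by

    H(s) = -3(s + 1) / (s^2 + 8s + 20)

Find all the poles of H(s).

s = -4 ± 2j

The poles are the roots of the denominator s^2 + 8s + 20 = 0.
Using the quadratic formula: s = (-8 ± √(-16))/2 = -4 ± 2j.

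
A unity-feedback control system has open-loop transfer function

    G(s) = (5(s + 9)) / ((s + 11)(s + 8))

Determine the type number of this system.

Type 0

The denominator has no factor of s at the origin — no free integrator — so this is a Type 0 system.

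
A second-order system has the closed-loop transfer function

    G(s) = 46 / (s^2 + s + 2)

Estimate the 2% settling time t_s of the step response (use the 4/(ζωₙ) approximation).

t_s ≈ 8 s

Comparing s^2 + s + 2 to s^2 + 2ζωₙs + ωₙ²: ωₙ = √2 ≈ 1.414 rad/s and ζ = 1/(2·√2) ≈ 0.3536.
ζωₙ = 1/2 = 0.5, so t_s ≈ 4/(ζωₙ) = 4/0.5 = 8 s.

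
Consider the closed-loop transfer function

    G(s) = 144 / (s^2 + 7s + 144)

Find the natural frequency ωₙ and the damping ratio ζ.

Compare the denominator to the standard form s^2 + 2ζωₙs + ωₙ².
ωₙ² = 144, so ωₙ = 12 rad/s.
2ζωₙ = 7, so ζ = 7/(2·12) ≈ 0.2917.

ωₙ = 12 rad/s, ζ ≈ 0.2917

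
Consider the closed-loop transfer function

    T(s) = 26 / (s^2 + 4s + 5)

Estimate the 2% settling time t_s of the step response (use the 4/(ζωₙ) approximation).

Comparing s^2 + 4s + 5 to s^2 + 2ζωₙs + ωₙ²: ωₙ = √5 ≈ 2.236 rad/s and ζ = 4/(2·√5) ≈ 0.8944.
ζωₙ = 4/2 = 2, so t_s ≈ 4/(ζωₙ) = 4/2 = 2 s.

t_s ≈ 2 s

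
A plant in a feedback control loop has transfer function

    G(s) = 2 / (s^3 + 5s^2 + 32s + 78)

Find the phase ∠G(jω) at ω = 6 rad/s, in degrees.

At s = j6: numerator = 2, denominator = -102 - j24.
∠G = ∠num − ∠den = 0° − (-166.76°) = 166.8°.

∠G(j6) ≈ 166.8°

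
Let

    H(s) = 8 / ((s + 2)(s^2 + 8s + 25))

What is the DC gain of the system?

At s = 0 each factor (s + a) contributes a and each (s^2 + bs + c) contributes c.
H(0) = 8·1 / ((2) · (25)) = 8/50 = 4/25.

H(0) = 4/25 ≈ 0.1600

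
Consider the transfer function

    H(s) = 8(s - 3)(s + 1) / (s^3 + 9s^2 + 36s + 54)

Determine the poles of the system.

The poles are the roots of the denominator s^3 + 9s^2 + 36s + 54 = 0.
Trying s = -3: the polynomial evaluates to 0, so (s + 3) is a factor.
Dividing out leaves s^2 + 6s + 18 = 0.
The quadratic formula then gives s = -3 ± 3j.

s = -3 + 3j, -3 - 3j, -3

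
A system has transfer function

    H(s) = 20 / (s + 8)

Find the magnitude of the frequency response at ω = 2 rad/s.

Substitute s = j2: numerator = 20, denominator = 8 + j2.
|H(j2)| = |20| / |8 + j2| = 20 / 8.2462 ≈ 2.425.

|H(j2)| ≈ 2.425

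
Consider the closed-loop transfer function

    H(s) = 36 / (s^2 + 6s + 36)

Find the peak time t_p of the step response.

Comparing s^2 + 6s + 36 to s^2 + 2ζωₙs + ωₙ²: ωₙ = 6 rad/s and ζ = 6/(2·6) = 0.5.
ζωₙ = 6/2 = 3, so ω_d = ωₙ√(1−ζ²) = √(ωₙ² − (ζωₙ)²) = √(36 − 3²) = √27 ≈ 5.196 rad/s.
t_p = π/ω_d = π/5.196 ≈ 0.6046 s.

t_p ≈ 0.6046 s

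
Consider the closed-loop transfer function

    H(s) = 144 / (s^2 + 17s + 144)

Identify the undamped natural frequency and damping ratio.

Compare the denominator to the standard form s^2 + 2ζωₙs + ωₙ².
ωₙ² = 144, so ωₙ = 12 rad/s.
2ζωₙ = 17, so ζ = 17/(2·12) ≈ 0.7083.

ωₙ = 12 rad/s, ζ ≈ 0.7083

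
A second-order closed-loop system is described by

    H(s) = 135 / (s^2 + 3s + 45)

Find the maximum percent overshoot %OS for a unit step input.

%OS ≈ 48.6%

Comparing s^2 + 3s + 45 to s^2 + 2ζωₙs + ωₙ²: ωₙ = √45 ≈ 6.708 rad/s and ζ = 3/(2·√45) ≈ 0.2236.
%OS = 100·exp(−πζ/√(1−ζ²)) = 100·exp(−π·0.2236/√(1−0.2236²)) ≈ 48.6%.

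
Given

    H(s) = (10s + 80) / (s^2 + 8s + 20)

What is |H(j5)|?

Substitute s = j5: numerator = 80 + j50, denominator = -5 + j40.
|H(j5)| = |80 + j50| / |-5 + j40| = 94.340 / 40.311 ≈ 2.340.

|H(j5)| ≈ 2.340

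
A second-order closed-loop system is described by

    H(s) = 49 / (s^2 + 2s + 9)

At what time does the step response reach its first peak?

t_p ≈ 1.111 s

Comparing s^2 + 2s + 9 to s^2 + 2ζωₙs + ωₙ²: ωₙ = 3 rad/s and ζ = 2/(2·3) ≈ 0.3333.
ζωₙ = 2/2 = 1, so ω_d = ωₙ√(1−ζ²) = √(ωₙ² − (ζωₙ)²) = √(9 − 1²) = √8 ≈ 2.828 rad/s.
t_p = π/ω_d = π/2.828 ≈ 1.111 s.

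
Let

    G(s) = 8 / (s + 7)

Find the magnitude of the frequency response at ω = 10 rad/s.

|G(j10)| ≈ 0.6554

Substitute s = j10: numerator = 8, denominator = 7 + j10.
|G(j10)| = |8| / |7 + j10| = 8 / 12.207 ≈ 0.6554.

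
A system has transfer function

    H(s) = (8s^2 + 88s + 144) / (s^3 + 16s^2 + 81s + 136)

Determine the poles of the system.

The poles are the roots of the denominator s^3 + 16s^2 + 81s + 136 = 0.
Trying s = -8: the polynomial evaluates to 0, so (s + 8) is a factor.
Dividing out leaves s^2 + 8s + 17 = 0.
The quadratic formula then gives s = -4 ± 1j.

s = -4 + j, -4 - j, -8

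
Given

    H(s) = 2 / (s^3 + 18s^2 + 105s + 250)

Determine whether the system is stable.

The denominator s^3 + 18s^2 + 105s + 250 factors as (s^2 + 8s + 25)(s + 10), giving poles at s = -4 ± 3j, -10.
Since all poles lie strictly in the left half-plane, the system is stable.

stable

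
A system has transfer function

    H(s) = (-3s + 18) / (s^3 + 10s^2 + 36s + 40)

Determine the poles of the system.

s = -4 + 2j, -4 - 2j, -2

The poles are the roots of the denominator s^3 + 10s^2 + 36s + 40 = 0.
Trying s = -2: the polynomial evaluates to 0, so (s + 2) is a factor.
Dividing out leaves s^2 + 8s + 20 = 0.
The quadratic formula then gives s = -4 ± 2j.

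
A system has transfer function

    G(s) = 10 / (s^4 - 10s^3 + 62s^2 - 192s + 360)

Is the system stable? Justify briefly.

unstable

The denominator s^4 - 10s^3 + 62s^2 - 192s + 360 factors as (s^2 - 4s + 20)(s^2 - 6s + 18), giving poles at s = 2 + 4j, 2 - 4j, 3 + 3j, 3 - 3j.
Since the pole(s) at s = 2 ± 4j, 3 ± 3j lie in the right half-plane, the system is unstable.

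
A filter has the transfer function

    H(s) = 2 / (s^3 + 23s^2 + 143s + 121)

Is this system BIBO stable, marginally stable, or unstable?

stable

The denominator s^3 + 23s^2 + 143s + 121 factors as (s + 11)^2(s + 1), giving poles at s = -11, -1, -11.
Since all poles lie strictly in the left half-plane, the system is stable.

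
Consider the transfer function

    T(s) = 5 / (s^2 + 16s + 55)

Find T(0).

T(0) = 1/11 ≈ 0.09091

Set s = 0: T(0) = (5) / (55) = 1/11.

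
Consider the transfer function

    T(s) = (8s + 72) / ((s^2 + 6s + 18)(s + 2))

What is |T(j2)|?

|T(j2)| ≈ 1.414

Substitute s = j2: numerator = 72 + j16, denominator = 4 + j52.
|T(j2)| = |72 + j16| / |4 + j52| = 73.756 / 52.154 ≈ 1.414.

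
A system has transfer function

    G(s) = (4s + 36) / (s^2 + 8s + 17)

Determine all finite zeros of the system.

Set the numerator to zero: 4s + 36 = 0, i.e. 4·(s + 9) = 0.
So s = -9.

s = -9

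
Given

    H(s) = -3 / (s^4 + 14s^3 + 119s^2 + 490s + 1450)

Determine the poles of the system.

s = -2 ± 5j, -5 ± 5j

The poles are the roots of the denominator s^4 + 14s^3 + 119s^2 + 490s + 1450 = 0.
No real roots exist; factor into two real quadratics: (s^2 + 4s + 29)(s^2 + 10s + 50) = 0.
Each quadratic gives a conjugate pair via the quadratic formula.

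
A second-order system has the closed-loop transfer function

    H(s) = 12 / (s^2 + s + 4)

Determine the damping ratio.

ζ = 0.25

Compare the denominator to the standard form s^2 + 2ζωₙs + ωₙ².
ωₙ² = 4, so ωₙ = 2 rad/s.
2ζωₙ = 1, so ζ = 1/(2·2) = 0.25.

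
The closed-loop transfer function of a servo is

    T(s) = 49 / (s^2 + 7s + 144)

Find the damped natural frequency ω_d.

ω_d ≈ 11.48 rad/s

Comparing s^2 + 7s + 144 to s^2 + 2ζωₙs + ωₙ²: ωₙ = 12 rad/s and ζ = 7/(2·12) ≈ 0.2917.
ζωₙ = 7/2 = 3.5, so ω_d = ωₙ√(1−ζ²) = √(ωₙ² − (ζωₙ)²) = √(144 − 3.5²) = √131.75 ≈ 11.48 rad/s.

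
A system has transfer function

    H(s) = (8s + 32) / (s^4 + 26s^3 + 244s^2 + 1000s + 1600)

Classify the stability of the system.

The denominator s^4 + 26s^3 + 244s^2 + 1000s + 1600 factors as (s^2 + 8s + 20)(s + 10)(s + 8), giving poles at s = -4 + 2j, -4 - 2j, -10, -8.
Since all poles lie strictly in the left half-plane, the system is stable.

stable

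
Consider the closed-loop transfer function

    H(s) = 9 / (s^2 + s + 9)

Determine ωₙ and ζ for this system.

ωₙ = 3 rad/s, ζ ≈ 0.1667

Compare the denominator to the standard form s^2 + 2ζωₙs + ωₙ².
ωₙ² = 9, so ωₙ = 3 rad/s.
2ζωₙ = 1, so ζ = 1/(2·3) ≈ 0.1667.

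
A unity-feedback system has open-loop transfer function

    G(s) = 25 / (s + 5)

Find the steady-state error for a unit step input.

e_ss = 0.1667

G(s) has no poles at the origin.
This is a Type 0 system. Kp = lim_{s→0} G(s) = 25/5 = 5.
e_ss = 1/(1 + Kp) = 1/(1 + 5) = 1/6 ≈ 0.1667.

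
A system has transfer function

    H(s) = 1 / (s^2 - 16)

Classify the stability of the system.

The denominator s^2 - 16 factors as (s + 4)(s - 4), giving poles at s = -4, 4.
Since the pole(s) at s = 4 lie in the right half-plane, the system is unstable.

unstable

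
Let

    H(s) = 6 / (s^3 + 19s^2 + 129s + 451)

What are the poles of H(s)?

The poles are the roots of the denominator s^3 + 19s^2 + 129s + 451 = 0.
Trying s = -11: the polynomial evaluates to 0, so (s + 11) is a factor.
Dividing out leaves s^2 + 8s + 41 = 0.
The quadratic formula then gives s = -4 ± 5j.

s = -4 ± 5j, -11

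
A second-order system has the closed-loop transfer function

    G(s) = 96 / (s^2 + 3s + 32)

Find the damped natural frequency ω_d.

ω_d ≈ 5.454 rad/s

Comparing s^2 + 3s + 32 to s^2 + 2ζωₙs + ωₙ²: ωₙ = √32 ≈ 5.657 rad/s and ζ = 3/(2·√32) ≈ 0.2652.
ζωₙ = 3/2 = 1.5, so ω_d = ωₙ√(1−ζ²) = √(ωₙ² − (ζωₙ)²) = √(32 − 1.5²) = √29.75 ≈ 5.454 rad/s.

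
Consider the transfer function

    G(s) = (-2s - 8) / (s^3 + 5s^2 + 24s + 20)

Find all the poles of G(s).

s = -2 + 4j, -2 - 4j, -1

The poles are the roots of the denominator s^3 + 5s^2 + 24s + 20 = 0.
Trying s = -1: the polynomial evaluates to 0, so (s + 1) is a factor.
Dividing out leaves s^2 + 4s + 20 = 0.
The quadratic formula then gives s = -2 ± 4j.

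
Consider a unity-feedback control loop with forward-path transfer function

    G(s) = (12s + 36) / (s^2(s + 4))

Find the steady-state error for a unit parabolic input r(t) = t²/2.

e_ss = 0.1111

G(s) has 2 poles at the origin.
This is a Type 2 system. Ka = lim_{s→0} s^2·G(s) = 36/4 = 9.
e_ss = 1/Ka = 1/(9) = 1/9 ≈ 0.1111.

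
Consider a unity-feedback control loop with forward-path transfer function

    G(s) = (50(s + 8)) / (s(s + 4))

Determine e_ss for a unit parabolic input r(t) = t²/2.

e_ss = ∞

G(s) has one pole at the origin.
This is a Type 1 system; Ka = lim_{s→0} s^2·G(s) = 0, so the steady-state error for a parabola input is infinite.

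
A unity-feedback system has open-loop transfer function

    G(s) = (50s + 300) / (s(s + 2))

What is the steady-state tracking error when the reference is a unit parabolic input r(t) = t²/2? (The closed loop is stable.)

G(s) has one pole at the origin.
This is a Type 1 system; Ka = lim_{s→0} s^2·G(s) = 0, so the steady-state error for a parabola input is infinite.

e_ss = ∞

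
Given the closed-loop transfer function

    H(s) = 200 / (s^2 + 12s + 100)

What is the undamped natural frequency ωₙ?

Compare the denominator to the standard form s^2 + 2ζωₙs + ωₙ².
ωₙ² = 100, so ωₙ = 10 rad/s.

ωₙ = 10 rad/s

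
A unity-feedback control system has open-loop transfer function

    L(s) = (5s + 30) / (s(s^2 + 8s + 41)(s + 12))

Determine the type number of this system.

Type 1

The denominator has 1 factor of s at the origin (free integrator), so this is a Type 1 system.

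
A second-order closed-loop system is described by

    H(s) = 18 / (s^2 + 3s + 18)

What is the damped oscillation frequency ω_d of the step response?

Comparing s^2 + 3s + 18 to s^2 + 2ζωₙs + ωₙ²: ωₙ = √18 ≈ 4.243 rad/s and ζ = 3/(2·√18) ≈ 0.3536.
ζωₙ = 3/2 = 1.5, so ω_d = ωₙ√(1−ζ²) = √(ωₙ² − (ζωₙ)²) = √(18 − 1.5²) = √15.75 ≈ 3.969 rad/s.

ω_d ≈ 3.969 rad/s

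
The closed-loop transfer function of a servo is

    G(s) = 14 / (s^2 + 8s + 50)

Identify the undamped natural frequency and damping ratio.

ωₙ ≈ 7.071 rad/s, ζ ≈ 0.5657

Compare the denominator to the standard form s^2 + 2ζωₙs + ωₙ².
ωₙ² = 50, so ωₙ = √50 ≈ 7.071 rad/s.
2ζωₙ = 8, so ζ = 8/(2·√50) ≈ 0.5657.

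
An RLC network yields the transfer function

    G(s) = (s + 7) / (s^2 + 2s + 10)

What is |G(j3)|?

|G(j3)| ≈ 1.252

Substitute s = j3: numerator = 7 + j3, denominator = 1 + j6.
|G(j3)| = |7 + j3| / |1 + j6| = 7.6158 / 6.0828 ≈ 1.252.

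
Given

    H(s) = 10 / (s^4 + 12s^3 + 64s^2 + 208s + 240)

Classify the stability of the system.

The denominator s^4 + 12s^3 + 64s^2 + 208s + 240 factors as (s^2 + 4s + 20)(s + 6)(s + 2), giving poles at s = -2 ± 4j, -6, -2.
Since all poles lie strictly in the left half-plane, the system is stable.

stable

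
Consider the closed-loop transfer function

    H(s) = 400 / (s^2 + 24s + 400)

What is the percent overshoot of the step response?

%OS ≈ 9.48%

Comparing s^2 + 24s + 400 to s^2 + 2ζωₙs + ωₙ²: ωₙ = 20 rad/s and ζ = 24/(2·20) = 0.6.
%OS = 100·exp(−πζ/√(1−ζ²)) = 100·exp(−π·0.6/√(1−0.6²)) ≈ 9.48%.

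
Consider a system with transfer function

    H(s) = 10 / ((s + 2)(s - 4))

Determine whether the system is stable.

The poles can be read from the denominator factors: s = -2, 4.
Since the pole(s) at s = 4 lie in the right half-plane, the system is unstable.

unstable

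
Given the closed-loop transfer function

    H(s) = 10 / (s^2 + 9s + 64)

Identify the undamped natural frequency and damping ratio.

ωₙ = 8 rad/s, ζ = 0.5625

Compare the denominator to the standard form s^2 + 2ζωₙs + ωₙ².
ωₙ² = 64, so ωₙ = 8 rad/s.
2ζωₙ = 9, so ζ = 9/(2·8) = 0.5625.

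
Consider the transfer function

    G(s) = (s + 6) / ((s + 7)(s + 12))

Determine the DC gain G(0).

G(0) = 1/14 ≈ 0.07143

At s = 0 each factor (s + a) contributes a and each (s^2 + bs + c) contributes c.
G(0) = 1·(6) / ((7) · (12)) = 6/84 = 1/14.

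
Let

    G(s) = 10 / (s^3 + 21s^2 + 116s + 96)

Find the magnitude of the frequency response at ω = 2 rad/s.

|G(j2)| ≈ 0.04458

Substitute s = j2: numerator = 10, denominator = 12 + j224.
|G(j2)| = |10| / |12 + j224| = 10 / 224.32 ≈ 0.04458.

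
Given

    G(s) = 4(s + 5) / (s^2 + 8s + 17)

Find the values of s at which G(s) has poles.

s = -4 + j, -4 - j

The poles are the roots of the denominator s^2 + 8s + 17 = 0.
Using the quadratic formula: s = (-8 ± √(-4))/2 = -4 ± 1j.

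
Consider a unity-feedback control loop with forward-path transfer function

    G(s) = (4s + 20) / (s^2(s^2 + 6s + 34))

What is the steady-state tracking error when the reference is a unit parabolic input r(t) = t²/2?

e_ss = 1.700

G(s) has 2 poles at the origin.
This is a Type 2 system. Ka = lim_{s→0} s^2·G(s) = 20/34 = 10/17.
e_ss = 1/Ka = 1/(10/17) = 17/10 ≈ 1.700.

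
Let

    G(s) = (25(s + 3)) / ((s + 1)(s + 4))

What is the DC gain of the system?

At s = 0 each factor (s + a) contributes a and each (s^2 + bs + c) contributes c.
G(0) = 25·(3) / ((1) · (4)) = 75/4 = 75/4.

G(0) = 75/4 ≈ 18.75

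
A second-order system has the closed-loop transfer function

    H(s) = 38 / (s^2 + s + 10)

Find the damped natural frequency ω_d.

ω_d ≈ 3.122 rad/s

Comparing s^2 + s + 10 to s^2 + 2ζωₙs + ωₙ²: ωₙ = √10 ≈ 3.162 rad/s and ζ = 1/(2·√10) ≈ 0.1581.
ζωₙ = 1/2 = 0.5, so ω_d = ωₙ√(1−ζ²) = √(ωₙ² − (ζωₙ)²) = √(10 − 0.5²) = √9.75 ≈ 3.122 rad/s.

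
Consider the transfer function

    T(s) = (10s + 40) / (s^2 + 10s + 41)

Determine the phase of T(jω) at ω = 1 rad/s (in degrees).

At s = j1: numerator = 40 + j10, denominator = 40 + j10.
∠T = ∠num − ∠den = 14.036° − (14.036°) = 0°.

∠T(j1) ≈ 0°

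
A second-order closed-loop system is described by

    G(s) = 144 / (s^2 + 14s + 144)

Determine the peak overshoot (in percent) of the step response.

Comparing s^2 + 14s + 144 to s^2 + 2ζωₙs + ωₙ²: ωₙ = 12 rad/s and ζ = 14/(2·12) ≈ 0.5833.
%OS = 100·exp(−πζ/√(1−ζ²)) = 100·exp(−π·0.5833/√(1−0.5833²)) ≈ 10.5%.

%OS ≈ 10.5%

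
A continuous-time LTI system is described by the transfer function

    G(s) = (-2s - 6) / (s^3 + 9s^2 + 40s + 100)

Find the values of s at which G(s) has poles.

s = -2 ± 4j, -5

The poles are the roots of the denominator s^3 + 9s^2 + 40s + 100 = 0.
Trying s = -5: the polynomial evaluates to 0, so (s + 5) is a factor.
Dividing out leaves s^2 + 4s + 20 = 0.
The quadratic formula then gives s = -2 ± 4j.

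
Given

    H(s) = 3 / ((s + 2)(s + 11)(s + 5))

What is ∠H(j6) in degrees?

∠H(j6) ≈ -150.4°

At s = j6: numerator = 3, denominator = -538 + j306.
∠H = ∠num − ∠den = 0° − (150.37°) = -150.4°.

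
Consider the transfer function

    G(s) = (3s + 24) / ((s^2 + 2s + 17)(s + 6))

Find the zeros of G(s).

Set the numerator to zero: 3s + 24 = 0, i.e. 3·(s + 8) = 0.
So s = -8.

s = -8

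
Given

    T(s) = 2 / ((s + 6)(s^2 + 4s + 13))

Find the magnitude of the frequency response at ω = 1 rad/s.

Substitute s = j1: numerator = 2, denominator = 68 + j36.
|T(j1)| = |2| / |68 + j36| = 2 / 76.942 ≈ 0.02599.

|T(j1)| ≈ 0.02599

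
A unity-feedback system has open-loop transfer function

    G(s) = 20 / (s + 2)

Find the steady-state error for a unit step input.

G(s) has no poles at the origin.
This is a Type 0 system. Kp = lim_{s→0} G(s) = 20/2 = 10.
e_ss = 1/(1 + Kp) = 1/(1 + 10) = 1/11 ≈ 0.09091.

e_ss = 0.09091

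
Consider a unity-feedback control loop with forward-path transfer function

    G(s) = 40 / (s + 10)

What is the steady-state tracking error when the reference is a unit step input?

G(s) has no poles at the origin.
This is a Type 0 system. Kp = lim_{s→0} G(s) = 40/10 = 4.
e_ss = 1/(1 + Kp) = 1/(1 + 4) = 1/5 ≈ 0.2000.

e_ss = 0.2000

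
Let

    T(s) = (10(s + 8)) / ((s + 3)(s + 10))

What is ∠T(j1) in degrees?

∠T(j1) ≈ -17.02°

At s = j1: numerator = 80 + j10, denominator = 29 + j13.
∠T = ∠num − ∠den = 7.1250° − (24.146°) = -17.02°.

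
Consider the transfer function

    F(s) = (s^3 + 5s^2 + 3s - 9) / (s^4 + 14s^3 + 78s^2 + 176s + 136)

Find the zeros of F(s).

Set the numerator to zero: s^3 + 5s^2 + 3s - 9 = 0.
Factoring: (s + 3)^2(s - 1) = 0.

s = -3, -3, 1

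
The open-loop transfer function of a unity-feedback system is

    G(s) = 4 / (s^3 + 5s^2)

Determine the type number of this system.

The denominator has 2 factors of s at the origin (free integrators), so this is a Type 2 system.

Type 2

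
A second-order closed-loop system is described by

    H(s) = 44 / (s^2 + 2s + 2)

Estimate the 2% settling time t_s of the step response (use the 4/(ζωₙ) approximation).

Comparing s^2 + 2s + 2 to s^2 + 2ζωₙs + ωₙ²: ωₙ = √2 ≈ 1.414 rad/s and ζ = 2/(2·√2) ≈ 0.7071.
ζωₙ = 2/2 = 1, so t_s ≈ 4/(ζωₙ) = 4/1 = 4 s.

t_s ≈ 4 s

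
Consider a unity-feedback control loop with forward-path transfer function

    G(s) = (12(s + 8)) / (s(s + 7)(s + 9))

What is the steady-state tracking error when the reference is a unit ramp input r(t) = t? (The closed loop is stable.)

G(s) has one pole at the origin.
This is a Type 1 system. Kv = lim_{s→0} s·G(s) = 96/63 = 32/21.
e_ss = 1/Kv = 1/(32/21) = 21/32 ≈ 0.6562.

e_ss = 0.6562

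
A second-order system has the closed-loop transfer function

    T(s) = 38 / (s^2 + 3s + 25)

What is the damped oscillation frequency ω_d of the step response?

ω_d ≈ 4.770 rad/s

Comparing s^2 + 3s + 25 to s^2 + 2ζωₙs + ωₙ²: ωₙ = 5 rad/s and ζ = 3/(2·5) = 0.3.
ζωₙ = 3/2 = 1.5, so ω_d = ωₙ√(1−ζ²) = √(ωₙ² − (ζωₙ)²) = √(25 − 1.5²) = √22.75 ≈ 4.770 rad/s.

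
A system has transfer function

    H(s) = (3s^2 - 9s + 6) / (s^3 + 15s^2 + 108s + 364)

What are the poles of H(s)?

s = -4 + 6j, -4 - 6j, -7

The poles are the roots of the denominator s^3 + 15s^2 + 108s + 364 = 0.
Trying s = -7: the polynomial evaluates to 0, so (s + 7) is a factor.
Dividing out leaves s^2 + 8s + 52 = 0.
The quadratic formula then gives s = -4 ± 6j.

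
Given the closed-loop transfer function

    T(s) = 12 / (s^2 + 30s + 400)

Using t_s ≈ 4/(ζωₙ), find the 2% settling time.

Comparing s^2 + 30s + 400 to s^2 + 2ζωₙs + ωₙ²: ωₙ = 20 rad/s and ζ = 30/(2·20) = 0.75.
ζωₙ = 30/2 = 15, so t_s ≈ 4/(ζωₙ) = 4/15 ≈ 0.2667 s.

t_s ≈ 0.2667 s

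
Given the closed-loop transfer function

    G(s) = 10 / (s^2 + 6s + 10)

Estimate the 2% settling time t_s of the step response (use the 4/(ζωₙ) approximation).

Comparing s^2 + 6s + 10 to s^2 + 2ζωₙs + ωₙ²: ωₙ = √10 ≈ 3.162 rad/s and ζ = 6/(2·√10) ≈ 0.9487.
ζωₙ = 6/2 = 3, so t_s ≈ 4/(ζωₙ) = 4/3 ≈ 1.333 s.

t_s ≈ 1.333 s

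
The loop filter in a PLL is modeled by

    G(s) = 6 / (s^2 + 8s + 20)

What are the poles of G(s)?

The poles are the roots of the denominator s^2 + 8s + 20 = 0.
Using the quadratic formula: s = (-8 ± √(-16))/2 = -4 ± 2j.

s = -4 ± 2j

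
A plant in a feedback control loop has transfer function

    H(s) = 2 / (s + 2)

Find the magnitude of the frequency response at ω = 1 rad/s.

Substitute s = j1: numerator = 2, denominator = 2 + j1.
|H(j1)| = |2| / |2 + j1| = 2 / 2.2361 ≈ 0.8944.

|H(j1)| ≈ 0.8944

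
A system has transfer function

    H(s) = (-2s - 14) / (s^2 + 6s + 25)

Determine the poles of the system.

s = -3 + 4j, -3 - 4j

The poles are the roots of the denominator s^2 + 6s + 25 = 0.
Using the quadratic formula: s = (-6 ± √(-64))/2 = -3 ± 4j.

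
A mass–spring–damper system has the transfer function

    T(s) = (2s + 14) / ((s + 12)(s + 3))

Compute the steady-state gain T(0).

T(0) = 7/18 ≈ 0.3889

Set s = 0: T(0) = (14) / (36) = 7/18.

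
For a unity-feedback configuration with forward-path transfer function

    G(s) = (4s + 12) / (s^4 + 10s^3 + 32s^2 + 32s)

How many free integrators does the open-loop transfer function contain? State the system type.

Type 1

Factor s from the denominator: s^4 + 10s^3 + 32s^2 + 32s = s·(s^3 + 10s^2 + 32s + 32).
There is 1 pole at the origin, so the system is Type 1.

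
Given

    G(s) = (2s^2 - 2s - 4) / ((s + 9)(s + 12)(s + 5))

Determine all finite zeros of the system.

Set the numerator to zero: 2s^2 - 2s - 4 = 0, i.e. 2·(s^2 - s - 2) = 0.
Factoring: (s - 2)(s + 1) = 0.

s = 2, -1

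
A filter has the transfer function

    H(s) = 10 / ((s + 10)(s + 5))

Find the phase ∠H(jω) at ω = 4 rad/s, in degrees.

At s = j4: numerator = 10, denominator = 34 + j60.
∠H = ∠num − ∠den = 0° − (60.461°) = -60.46°.

∠H(j4) ≈ -60.46°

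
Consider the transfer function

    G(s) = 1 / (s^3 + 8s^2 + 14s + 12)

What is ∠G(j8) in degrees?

At s = j8: numerator = 1, denominator = -500 - j400.
∠G = ∠num − ∠den = 0° − (-141.34°) = 141.3°.

∠G(j8) ≈ 141.3°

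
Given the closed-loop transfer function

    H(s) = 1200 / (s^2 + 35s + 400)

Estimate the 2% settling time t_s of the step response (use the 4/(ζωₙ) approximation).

t_s ≈ 0.2286 s

Comparing s^2 + 35s + 400 to s^2 + 2ζωₙs + ωₙ²: ωₙ = 20 rad/s and ζ = 35/(2·20) = 0.875.
ζωₙ = 35/2 = 17.5, so t_s ≈ 4/(ζωₙ) = 4/17.5 ≈ 0.2286 s.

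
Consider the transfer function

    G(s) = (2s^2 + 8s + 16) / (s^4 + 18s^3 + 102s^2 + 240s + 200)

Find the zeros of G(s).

Set the numerator to zero: 2s^2 + 8s + 16 = 0, i.e. 2·(s^2 + 4s + 8) = 0.
Factoring: (s^2 + 4s + 8) = 0.

s = -2 + 2j, -2 - 2j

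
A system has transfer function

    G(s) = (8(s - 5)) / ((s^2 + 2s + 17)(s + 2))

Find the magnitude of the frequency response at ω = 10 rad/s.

|G(j10)| ≈ 0.1027

Substitute s = j10: numerator = -40 + j80, denominator = -366 - j790.
|G(j10)| = |-40 + j80| / |-366 - j790| = 89.443 / 870.66 ≈ 0.1027.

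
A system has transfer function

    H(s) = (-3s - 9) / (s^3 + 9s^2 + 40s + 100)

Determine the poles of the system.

s = -5, -2 ± 4j

The poles are the roots of the denominator s^3 + 9s^2 + 40s + 100 = 0.
Trying s = -5: the polynomial evaluates to 0, so (s + 5) is a factor.
Dividing out leaves s^2 + 4s + 20 = 0.
The quadratic formula then gives s = -2 ± 4j.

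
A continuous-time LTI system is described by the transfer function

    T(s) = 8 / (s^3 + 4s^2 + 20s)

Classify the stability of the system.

The denominator s^3 + 4s^2 + 20s factors as s(s^2 + 4s + 20), giving poles at s = 0, -2 ± 4j.
Since the simple pole(s) at s = 0 lie on the jω-axis with none in the right half-plane, the system is marginally stable.

marginally stable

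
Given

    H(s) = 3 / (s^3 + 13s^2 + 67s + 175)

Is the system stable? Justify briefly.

The denominator s^3 + 13s^2 + 67s + 175 factors as (s^2 + 6s + 25)(s + 7), giving poles at s = -3 ± 4j, -7.
Since all poles lie strictly in the left half-plane, the system is stable.

stable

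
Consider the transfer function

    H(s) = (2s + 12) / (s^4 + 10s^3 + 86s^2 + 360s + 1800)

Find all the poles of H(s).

s = ±6j, -5 ± 5j

The poles are the roots of the denominator s^4 + 10s^3 + 86s^2 + 360s + 1800 = 0.
No real roots exist; factor into two real quadratics: (s^2 + 36)(s^2 + 10s + 50) = 0.
Each quadratic gives a conjugate pair via the quadratic formula.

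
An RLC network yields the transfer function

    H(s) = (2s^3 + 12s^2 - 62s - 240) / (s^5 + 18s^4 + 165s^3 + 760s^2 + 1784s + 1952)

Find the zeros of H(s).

s = 5, -8, -3

Set the numerator to zero: 2s^3 + 12s^2 - 62s - 240 = 0, i.e. 2·(s^3 + 6s^2 - 31s - 120) = 0.
Factoring: (s - 5)(s + 8)(s + 3) = 0.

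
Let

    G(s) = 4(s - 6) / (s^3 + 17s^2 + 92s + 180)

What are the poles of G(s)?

s = -4 ± 2j, -9

The poles are the roots of the denominator s^3 + 17s^2 + 92s + 180 = 0.
Trying s = -9: the polynomial evaluates to 0, so (s + 9) is a factor.
Dividing out leaves s^2 + 8s + 20 = 0.
The quadratic formula then gives s = -4 ± 2j.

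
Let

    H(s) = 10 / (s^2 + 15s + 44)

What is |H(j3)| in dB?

Substitute s = j3: numerator = 10, denominator = 35 + j45.
|H(j3)| = |10| / |35 + j45| = 10 / 57.009 ≈ 0.1754.
In decibels: 20·log₁₀(0.1754) ≈ -15.1 dB.

|H(j3)|_dB ≈ -15.1 dB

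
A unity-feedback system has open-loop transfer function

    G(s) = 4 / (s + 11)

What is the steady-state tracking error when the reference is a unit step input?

e_ss = 0.7333

G(s) has no poles at the origin.
This is a Type 0 system. Kp = lim_{s→0} G(s) = 4/11.
e_ss = 1/(1 + Kp) = 1/(1 + 4/11) = 11/15 ≈ 0.7333.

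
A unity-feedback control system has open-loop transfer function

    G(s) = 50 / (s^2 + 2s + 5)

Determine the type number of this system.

The denominator has no factor of s at the origin — no free integrator — so this is a Type 0 system.

Type 0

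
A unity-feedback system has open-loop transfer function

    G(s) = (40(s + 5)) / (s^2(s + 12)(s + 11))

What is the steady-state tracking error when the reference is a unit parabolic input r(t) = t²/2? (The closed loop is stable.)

G(s) has 2 poles at the origin.
This is a Type 2 system. Ka = lim_{s→0} s^2·G(s) = 200/132 = 50/33.
e_ss = 1/Ka = 1/(50/33) = 33/50 ≈ 0.6600.

e_ss = 0.6600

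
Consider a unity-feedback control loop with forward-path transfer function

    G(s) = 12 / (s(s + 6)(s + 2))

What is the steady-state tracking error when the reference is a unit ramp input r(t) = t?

G(s) has one pole at the origin.
This is a Type 1 system. Kv = lim_{s→0} s·G(s) = 12/12 = 1.
e_ss = 1/Kv = 1/(1) = 1.

e_ss = 1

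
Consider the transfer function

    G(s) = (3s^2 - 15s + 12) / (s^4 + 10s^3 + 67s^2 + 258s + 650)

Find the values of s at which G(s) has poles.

The poles are the roots of the denominator s^4 + 10s^3 + 67s^2 + 258s + 650 = 0.
No real roots exist; factor into two real quadratics: (s^2 + 2s + 26)(s^2 + 8s + 25) = 0.
Each quadratic gives a conjugate pair via the quadratic formula.

s = -1 ± 5j, -4 ± 3j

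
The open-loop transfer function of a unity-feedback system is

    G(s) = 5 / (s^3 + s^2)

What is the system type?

Factor s from the denominator: s^3 + s^2 = s^2·(s + 1).
There are 2 poles at the origin, so the system is Type 2.

Type 2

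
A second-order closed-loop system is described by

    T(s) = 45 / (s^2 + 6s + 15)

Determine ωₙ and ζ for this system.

ωₙ ≈ 3.873 rad/s, ζ ≈ 0.7746

Compare the denominator to the standard form s^2 + 2ζωₙs + ωₙ².
ωₙ² = 15, so ωₙ = √15 ≈ 3.873 rad/s.
2ζωₙ = 6, so ζ = 6/(2·√15) ≈ 0.7746.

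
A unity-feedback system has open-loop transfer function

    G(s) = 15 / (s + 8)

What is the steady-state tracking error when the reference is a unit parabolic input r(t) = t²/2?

G(s) has no poles at the origin.
This is a Type 0 system; Ka = lim_{s→0} s^2·G(s) = 0, so the steady-state error for a parabola input is infinite.

e_ss = ∞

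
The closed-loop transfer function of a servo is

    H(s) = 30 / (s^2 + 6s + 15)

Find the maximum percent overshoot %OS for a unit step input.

%OS ≈ 2.13%

Comparing s^2 + 6s + 15 to s^2 + 2ζωₙs + ωₙ²: ωₙ = √15 ≈ 3.873 rad/s and ζ = 6/(2·√15) ≈ 0.7746.
%OS = 100·exp(−πζ/√(1−ζ²)) = 100·exp(−π·0.7746/√(1−0.7746²)) ≈ 2.13%.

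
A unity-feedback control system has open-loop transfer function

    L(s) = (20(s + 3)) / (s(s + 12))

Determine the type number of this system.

Type 1

The denominator has 1 factor of s at the origin (free integrator), so this is a Type 1 system.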